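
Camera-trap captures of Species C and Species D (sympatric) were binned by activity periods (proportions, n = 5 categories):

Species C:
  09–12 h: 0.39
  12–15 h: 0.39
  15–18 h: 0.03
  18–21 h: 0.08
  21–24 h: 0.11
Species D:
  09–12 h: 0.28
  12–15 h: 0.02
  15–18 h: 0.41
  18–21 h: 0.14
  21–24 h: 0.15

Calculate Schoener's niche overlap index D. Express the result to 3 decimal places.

Σ|p₁ᵢ − p₂ᵢ| = 0.11 + 0.37 + 0.38 + 0.06 + 0.04 = 0.96
D = 1 − ½ × 0.96 = 1 − 0.480 = 0.52000

0.520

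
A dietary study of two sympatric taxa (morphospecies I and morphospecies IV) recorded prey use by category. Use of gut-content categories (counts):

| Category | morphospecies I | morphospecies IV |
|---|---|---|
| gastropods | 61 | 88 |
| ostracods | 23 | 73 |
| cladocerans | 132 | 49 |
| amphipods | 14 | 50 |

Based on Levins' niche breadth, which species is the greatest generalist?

morphospecies IV

Proportions for morphospecies I (n=230): 61/230=0.2652, 23/230=0.1000, 132/230=0.5739, 14/230=0.0609
Proportions for morphospecies IV (n=260): 88/260=0.3385, 73/260=0.2808, 49/260=0.1885, 50/260=0.1923
Σp_Iᵢ² = 0.2652² + 0.1000² + 0.5739² + 0.0609² = 0.070331 + 0.010000 + 0.329361 + 0.003709 = 0.413401
B_I = 1 / 0.413401 = 2.4190
Σp_IVᵢ² = 0.3385² + 0.2808² + 0.1885² + 0.1923² = 0.114582 + 0.078849 + 0.035532 + 0.036979 = 0.265942
B_IV = 1 / 0.265942 = 3.7602
Highest B → broadest niche (most generalist): morphospecies IV (B = 3.76).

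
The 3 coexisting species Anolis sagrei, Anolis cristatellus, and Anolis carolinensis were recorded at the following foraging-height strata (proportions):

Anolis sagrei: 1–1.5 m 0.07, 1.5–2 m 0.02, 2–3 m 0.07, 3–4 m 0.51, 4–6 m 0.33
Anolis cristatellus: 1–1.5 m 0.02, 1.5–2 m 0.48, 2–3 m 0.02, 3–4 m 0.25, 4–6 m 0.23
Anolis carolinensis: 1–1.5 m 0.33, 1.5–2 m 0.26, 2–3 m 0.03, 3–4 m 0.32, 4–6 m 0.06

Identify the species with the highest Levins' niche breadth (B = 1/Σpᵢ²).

Σp_sagrᵢ² = 0.07² + 0.02² + 0.07² + 0.51² + 0.33² = 0.0049 + 0.0004 + 0.0049 + 0.2601 + 0.1089 = 0.3792
B_sagr = 1 / 0.3792 = 2.6371
Σp_crisᵢ² = 0.02² + 0.48² + 0.02² + 0.25² + 0.23² = 0.0004 + 0.2304 + 0.0004 + 0.0625 + 0.0529 = 0.3466
B_cris = 1 / 0.3466 = 2.8852
Σp_caroᵢ² = 0.33² + 0.26² + 0.03² + 0.32² + 0.06² = 0.1089 + 0.0676 + 0.0009 + 0.1024 + 0.0036 = 0.2834
B_caro = 1 / 0.2834 = 3.5286
Highest B → broadest niche (most generalist): Anolis carolinensis (B = 3.53).

Anolis carolinensis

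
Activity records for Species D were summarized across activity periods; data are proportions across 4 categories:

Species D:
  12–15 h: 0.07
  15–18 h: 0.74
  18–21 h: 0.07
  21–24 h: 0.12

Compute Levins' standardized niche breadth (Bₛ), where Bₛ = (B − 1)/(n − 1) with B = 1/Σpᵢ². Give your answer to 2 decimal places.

0.25

Σpᵢ² = 0.07² + 0.74² + 0.07² + 0.12² = 0.0049 + 0.5476 + 0.0049 + 0.0144 = 0.5718
B = 1 / 0.5718 = 1.7489
Bₛ = (B − 1)/(n − 1) = (1.7489 − 1)/(4 − 1) = 0.7489/3 = 0.2496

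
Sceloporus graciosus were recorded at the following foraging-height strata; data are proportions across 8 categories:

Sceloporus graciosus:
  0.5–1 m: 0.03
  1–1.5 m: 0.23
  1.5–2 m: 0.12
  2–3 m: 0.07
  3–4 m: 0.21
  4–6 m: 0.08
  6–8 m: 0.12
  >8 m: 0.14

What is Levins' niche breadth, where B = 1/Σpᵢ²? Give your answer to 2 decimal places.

Σpᵢ² = 0.03² + 0.23² + 0.12² + 0.07² + 0.21² + 0.08² + 0.12² + 0.14² = 0.0009 + 0.0529 + 0.0144 + 0.0049 + 0.0441 + 0.0064 + 0.0144 + 0.0196 = 0.1576
B = 1 / 0.1576 = 6.3452

6.35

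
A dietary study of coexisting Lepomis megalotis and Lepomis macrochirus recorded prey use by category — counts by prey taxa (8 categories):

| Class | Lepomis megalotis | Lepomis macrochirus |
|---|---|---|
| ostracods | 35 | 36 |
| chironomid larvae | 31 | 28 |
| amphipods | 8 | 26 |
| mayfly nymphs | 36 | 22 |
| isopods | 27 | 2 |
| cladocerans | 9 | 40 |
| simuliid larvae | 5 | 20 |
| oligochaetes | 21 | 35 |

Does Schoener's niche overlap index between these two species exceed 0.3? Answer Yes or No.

Yes

Proportions for Lepomis megalotis (n=172): 35/172=0.2035, 31/172=0.1802, 8/172=0.0465, 36/172=0.2093, 27/172=0.1570, 9/172=0.0523, 5/172=0.0291, 21/172=0.1221
Proportions for Lepomis macrochirus (n=209): 36/209=0.1722, 28/209=0.1340, 26/209=0.1244, 22/209=0.1053, 2/209=0.0096, 40/209=0.1914, 20/209=0.0957, 35/209=0.1675
Σ|p₁ᵢ − p₂ᵢ| = 0.0313 + 0.0462 + 0.0779 + 0.1040 + 0.1474 + 0.1391 + 0.0666 + 0.0454 = 0.6579
D = 1 − ½ × 0.6579 = 1 − 0.32895 = 0.67105
D = 0.67105 > 0.3 → Yes.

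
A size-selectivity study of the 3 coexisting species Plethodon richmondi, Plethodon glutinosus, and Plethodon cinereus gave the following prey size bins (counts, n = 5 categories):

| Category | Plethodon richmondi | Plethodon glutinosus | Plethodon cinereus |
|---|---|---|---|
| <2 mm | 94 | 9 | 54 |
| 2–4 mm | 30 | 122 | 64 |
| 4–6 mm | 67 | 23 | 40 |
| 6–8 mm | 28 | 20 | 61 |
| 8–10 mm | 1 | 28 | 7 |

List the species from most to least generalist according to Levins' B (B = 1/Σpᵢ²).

Plethodon cinereus > Plethodon richmondi > Plethodon glutinosus

Proportions for Plethodon richmondi (n=220): 94/220=0.4273, 30/220=0.1364, 67/220=0.3045, 28/220=0.1273, 1/220=0.0045
Proportions for Plethodon glutinosus (n=202): 9/202=0.0446, 122/202=0.6040, 23/202=0.1139, 20/202=0.0990, 28/202=0.1386
Proportions for Plethodon cinereus (n=226): 54/226=0.2389, 64/226=0.2832, 40/226=0.1770, 61/226=0.2699, 7/226=0.0310
Σp_richᵢ² = 0.4273² + 0.1364² + 0.3045² + 0.1273² + 0.0045² = 0.182585 + 0.018605 + 0.092720 + 0.016205 + 0.000020 = 0.310135
B_rich = 1 / 0.310135 = 3.2244
Σp_glutᵢ² = 0.0446² + 0.6040² + 0.1139² + 0.0990² + 0.1386² = 0.001989 + 0.364816 + 0.012973 + 0.009801 + 0.019210 = 0.408789
B_glut = 1 / 0.408789 = 2.4462
Σp_cineᵢ² = 0.2389² + 0.2832² + 0.1770² + 0.2699² + 0.0310² = 0.057073 + 0.080202 + 0.031329 + 0.072846 + 0.000961 = 0.242411
B_cine = 1 / 0.242411 = 4.1252
Ranking by B (broadest → narrowest): Plethodon cinereus (4.13) > Plethodon richmondi (3.22) > Plethodon glutinosus (2.45)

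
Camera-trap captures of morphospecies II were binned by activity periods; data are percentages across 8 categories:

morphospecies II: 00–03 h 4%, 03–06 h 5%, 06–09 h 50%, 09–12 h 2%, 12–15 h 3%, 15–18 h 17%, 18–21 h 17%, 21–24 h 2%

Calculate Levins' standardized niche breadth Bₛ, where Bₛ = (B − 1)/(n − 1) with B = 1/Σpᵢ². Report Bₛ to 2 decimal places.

Convert percentages to proportions (divide by 100).
Σpᵢ² = 0.04² + 0.05² + 0.50² + 0.02² + 0.03² + 0.17² + 0.17² + 0.02² = 0.0016 + 0.0025 + 0.2500 + 0.0004 + 0.0009 + 0.0289 + 0.0289 + 0.0004 = 0.3136
B = 1 / 0.3136 = 3.1888
Bₛ = (B − 1)/(n − 1) = (3.1888 − 1)/(8 − 1) = 2.1888/7 = 0.3127

0.31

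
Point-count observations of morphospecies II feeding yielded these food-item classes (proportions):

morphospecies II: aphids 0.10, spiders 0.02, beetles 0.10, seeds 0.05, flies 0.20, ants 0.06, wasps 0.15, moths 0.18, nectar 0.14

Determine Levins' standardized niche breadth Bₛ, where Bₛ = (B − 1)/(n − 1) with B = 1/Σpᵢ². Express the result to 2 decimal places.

Σpᵢ² = 0.10² + 0.02² + 0.10² + 0.05² + 0.20² + 0.06² + 0.15² + 0.18² + 0.14² = 0.0100 + 0.0004 + 0.0100 + 0.0025 + 0.0400 + 0.0036 + 0.0225 + 0.0324 + 0.0196 = 0.1410
B = 1 / 0.1410 = 7.0922
Bₛ = (B − 1)/(n − 1) = (7.0922 − 1)/(9 − 1) = 6.0922/8 = 0.7615

0.76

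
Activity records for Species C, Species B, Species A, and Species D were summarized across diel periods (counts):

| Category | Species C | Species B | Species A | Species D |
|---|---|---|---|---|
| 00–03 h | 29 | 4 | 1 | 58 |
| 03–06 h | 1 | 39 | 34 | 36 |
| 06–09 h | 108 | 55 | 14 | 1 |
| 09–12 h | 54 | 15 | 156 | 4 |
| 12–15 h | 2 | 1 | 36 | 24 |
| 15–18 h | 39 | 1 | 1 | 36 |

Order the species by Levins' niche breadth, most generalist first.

Species D > Species C > Species B > Species A

Proportions for Species C (n=233): 29/233=0.1245, 1/233=0.0043, 108/233=0.4635, 54/233=0.2318, 2/233=0.0086, 39/233=0.1674
Proportions for Species B (n=115): 4/115=0.0348, 39/115=0.3391, 55/115=0.4783, 15/115=0.1304, 1/115=0.0087, 1/115=0.0087
Proportions for Species A (n=242): 1/242=0.0041, 34/242=0.1405, 14/242=0.0579, 156/242=0.6446, 36/242=0.1488, 1/242=0.0041
Proportions for Species D (n=159): 58/159=0.3648, 36/159=0.2264, 1/159=0.0063, 4/159=0.0252, 24/159=0.1509, 36/159=0.2264
Σp_Cᵢ² = 0.1245² + 0.0043² + 0.4635² + 0.2318² + 0.0086² + 0.1674² = 0.015500 + 0.000018 + 0.214832 + 0.053731 + 0.000074 + 0.028023 = 0.312178
B_C = 1 / 0.312178 = 3.2033
Σp_Bᵢ² = 0.0348² + 0.3391² + 0.4783² + 0.1304² + 0.0087² + 0.0087² = 0.001211 + 0.114989 + 0.228771 + 0.017004 + 0.000076 + 0.000076 = 0.362127
B_B = 1 / 0.362127 = 2.7615
Σp_Aᵢ² = 0.0041² + 0.1405² + 0.0579² + 0.6446² + 0.1488² + 0.0041² = 0.000017 + 0.019740 + 0.003352 + 0.415509 + 0.022141 + 0.000017 = 0.460776
B_A = 1 / 0.460776 = 2.1703
Σp_Dᵢ² = 0.3648² + 0.2264² + 0.0063² + 0.0252² + 0.1509² + 0.2264² = 0.133079 + 0.051257 + 0.000040 + 0.000635 + 0.022771 + 0.051257 = 0.259039
B_D = 1 / 0.259039 = 3.8604
Ranking by B (broadest → narrowest): Species D (3.86) > Species C (3.20) > Species B (2.76) > Species A (2.17)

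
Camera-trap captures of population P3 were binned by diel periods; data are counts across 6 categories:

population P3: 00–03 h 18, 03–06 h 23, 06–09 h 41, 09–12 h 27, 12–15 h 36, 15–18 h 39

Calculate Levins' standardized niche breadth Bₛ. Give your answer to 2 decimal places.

0.91

Proportions for population P3 (n=184): 18/184=0.0978, 23/184=0.1250, 41/184=0.2228, 27/184=0.1467, 36/184=0.1957, 39/184=0.2120
Σpᵢ² = 0.0978² + 0.1250² + 0.2228² + 0.1467² + 0.1957² + 0.2120² = 0.009565 + 0.015625 + 0.049640 + 0.021521 + 0.038298 + 0.044944 = 0.179593
B = 1 / 0.179593 = 5.5681
Bₛ = (B − 1)/(n − 1) = (5.5681 − 1)/(6 − 1) = 4.5681/5 = 0.9136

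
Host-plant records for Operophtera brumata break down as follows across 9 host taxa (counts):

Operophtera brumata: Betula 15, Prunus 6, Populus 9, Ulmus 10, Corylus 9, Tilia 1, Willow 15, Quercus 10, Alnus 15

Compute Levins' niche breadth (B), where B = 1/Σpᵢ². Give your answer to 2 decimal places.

Proportions for Operophtera brumata (n=90): 15/90=0.1667, 6/90=0.0667, 9/90=0.1000, 10/90=0.1111, 9/90=0.1000, 1/90=0.0111, 15/90=0.1667, 10/90=0.1111, 15/90=0.1667
Σpᵢ² = 0.1667² + 0.0667² + 0.1000² + 0.1111² + 0.1000² + 0.0111² + 0.1667² + 0.1111² + 0.1667² = 0.027789 + 0.004449 + 0.010000 + 0.012343 + 0.010000 + 0.000123 + 0.027789 + 0.012343 + 0.027789 = 0.132625
B = 1 / 0.132625 = 7.5401

7.54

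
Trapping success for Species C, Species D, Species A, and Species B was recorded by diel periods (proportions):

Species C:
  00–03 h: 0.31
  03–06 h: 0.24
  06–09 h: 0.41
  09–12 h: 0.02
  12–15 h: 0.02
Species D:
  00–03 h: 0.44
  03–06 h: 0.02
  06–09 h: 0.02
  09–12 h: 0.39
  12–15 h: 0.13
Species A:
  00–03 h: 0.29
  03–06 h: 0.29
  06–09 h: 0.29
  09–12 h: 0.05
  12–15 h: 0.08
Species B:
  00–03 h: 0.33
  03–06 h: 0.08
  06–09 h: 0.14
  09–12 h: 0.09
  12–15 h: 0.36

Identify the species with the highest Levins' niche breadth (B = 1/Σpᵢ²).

Species A

Σp_Cᵢ² = 0.31² + 0.24² + 0.41² + 0.02² + 0.02² = 0.0961 + 0.0576 + 0.1681 + 0.0004 + 0.0004 = 0.3226
B_C = 1 / 0.3226 = 3.0998
Σp_Dᵢ² = 0.44² + 0.02² + 0.02² + 0.39² + 0.13² = 0.1936 + 0.0004 + 0.0004 + 0.1521 + 0.0169 = 0.3634
B_D = 1 / 0.3634 = 2.7518
Σp_Aᵢ² = 0.29² + 0.29² + 0.29² + 0.05² + 0.08² = 0.0841 + 0.0841 + 0.0841 + 0.0025 + 0.0064 = 0.2612
B_A = 1 / 0.2612 = 3.8285
Σp_Bᵢ² = 0.33² + 0.08² + 0.14² + 0.09² + 0.36² = 0.1089 + 0.0064 + 0.0196 + 0.0081 + 0.1296 = 0.2726
B_B = 1 / 0.2726 = 3.6684
Highest B → broadest niche (most generalist): Species A (B = 3.83).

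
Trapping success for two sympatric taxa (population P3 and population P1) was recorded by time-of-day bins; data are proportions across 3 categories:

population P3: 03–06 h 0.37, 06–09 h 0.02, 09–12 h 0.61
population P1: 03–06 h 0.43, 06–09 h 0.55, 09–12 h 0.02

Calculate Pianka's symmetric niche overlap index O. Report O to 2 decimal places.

0.37

Σ p₁ᵢp₂ᵢ = 0.1591 + 0.0110 + 0.0122 = 0.1823
Σp_1ᵢ² = 0.37² + 0.02² + 0.61² = 0.1369 + 0.0004 + 0.3721 = 0.5094
Σp_2ᵢ² = 0.43² + 0.55² + 0.02² = 0.1849 + 0.3025 + 0.0004 = 0.4878
O = 0.1823 / √(0.5094 × 0.4878) = 0.1823 / 0.49848 = 0.3657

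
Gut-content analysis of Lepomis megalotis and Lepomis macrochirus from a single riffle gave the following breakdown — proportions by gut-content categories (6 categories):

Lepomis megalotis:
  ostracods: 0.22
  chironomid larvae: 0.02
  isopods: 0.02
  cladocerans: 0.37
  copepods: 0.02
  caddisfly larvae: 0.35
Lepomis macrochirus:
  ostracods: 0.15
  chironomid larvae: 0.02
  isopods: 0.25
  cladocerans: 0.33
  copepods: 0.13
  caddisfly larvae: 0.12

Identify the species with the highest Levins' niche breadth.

Σp_megaᵢ² = 0.22² + 0.02² + 0.02² + 0.37² + 0.02² + 0.35² = 0.0484 + 0.0004 + 0.0004 + 0.1369 + 0.0004 + 0.1225 = 0.3090
B_mega = 1 / 0.3090 = 3.2362
Σp_macrᵢ² = 0.15² + 0.02² + 0.25² + 0.33² + 0.13² + 0.12² = 0.0225 + 0.0004 + 0.0625 + 0.1089 + 0.0169 + 0.0144 = 0.2256
B_macr = 1 / 0.2256 = 4.4326
Highest B → broadest niche (most generalist): Lepomis macrochirus (B = 4.43).

Lepomis macrochirus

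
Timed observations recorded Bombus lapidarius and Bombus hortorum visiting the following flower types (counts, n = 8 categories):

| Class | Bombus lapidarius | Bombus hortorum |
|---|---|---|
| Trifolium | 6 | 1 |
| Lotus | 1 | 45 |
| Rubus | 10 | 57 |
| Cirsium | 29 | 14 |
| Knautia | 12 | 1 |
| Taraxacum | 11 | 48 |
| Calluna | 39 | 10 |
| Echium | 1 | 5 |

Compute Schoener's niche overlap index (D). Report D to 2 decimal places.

Proportions for Bombus lapidarius (n=109): 6/109=0.0550, 1/109=0.0092, 10/109=0.0917, 29/109=0.2661, 12/109=0.1101, 11/109=0.1009, 39/109=0.3578, 1/109=0.0092
Proportions for Bombus hortorum (n=181): 1/181=0.0055, 45/181=0.2486, 57/181=0.3149, 14/181=0.0773, 1/181=0.0055, 48/181=0.2652, 10/181=0.0552, 5/181=0.0276
Σ|p₁ᵢ − p₂ᵢ| = 0.0495 + 0.2394 + 0.2232 + 0.1888 + 0.1046 + 0.1643 + 0.3026 + 0.0184 = 1.2908
D = 1 − ½ × 1.2908 = 1 − 0.64540 = 0.35460

0.35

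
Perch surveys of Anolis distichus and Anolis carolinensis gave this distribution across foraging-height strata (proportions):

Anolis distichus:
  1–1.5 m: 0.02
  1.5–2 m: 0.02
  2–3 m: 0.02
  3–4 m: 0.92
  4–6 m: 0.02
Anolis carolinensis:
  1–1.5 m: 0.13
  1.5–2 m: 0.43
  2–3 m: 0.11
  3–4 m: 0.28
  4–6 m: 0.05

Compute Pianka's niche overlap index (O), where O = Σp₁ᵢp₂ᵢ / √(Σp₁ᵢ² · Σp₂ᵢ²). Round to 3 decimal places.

0.544

Σ p₁ᵢp₂ᵢ = 0.0026 + 0.0086 + 0.0022 + 0.2576 + 0.0010 = 0.2720
Σp_1ᵢ² = 0.02² + 0.02² + 0.02² + 0.92² + 0.02² = 0.0004 + 0.0004 + 0.0004 + 0.8464 + 0.0004 = 0.8480
Σp_2ᵢ² = 0.13² + 0.43² + 0.11² + 0.28² + 0.05² = 0.0169 + 0.1849 + 0.0121 + 0.0784 + 0.0025 = 0.2948
O = 0.2720 / √(0.8480 × 0.2948) = 0.2720 / 0.499990 = 0.54401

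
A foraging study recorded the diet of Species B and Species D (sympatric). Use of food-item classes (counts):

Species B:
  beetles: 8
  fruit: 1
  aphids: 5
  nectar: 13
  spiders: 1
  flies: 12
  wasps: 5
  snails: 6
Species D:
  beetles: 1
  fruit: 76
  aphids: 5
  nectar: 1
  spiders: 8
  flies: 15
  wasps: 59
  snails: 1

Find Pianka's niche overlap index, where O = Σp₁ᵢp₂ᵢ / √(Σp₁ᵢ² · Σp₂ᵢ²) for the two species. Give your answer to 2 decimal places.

0.29

Proportions for Species B (n=51): 8/51=0.1569, 1/51=0.0196, 5/51=0.0980, 13/51=0.2549, 1/51=0.0196, 12/51=0.2353, 5/51=0.0980, 6/51=0.1176
Proportions for Species D (n=166): 1/166=0.0060, 76/166=0.4578, 5/166=0.0301, 1/166=0.0060, 8/166=0.0482, 15/166=0.0904, 59/166=0.3554, 1/166=0.0060
Σ p₁ᵢp₂ᵢ = 0.000941 + 0.008973 + 0.002950 + 0.001529 + 0.000945 + 0.021271 + 0.034829 + 0.000706 = 0.072144
Σp_1ᵢ² = 0.1569² + 0.0196² + 0.0980² + 0.2549² + 0.0196² + 0.2353² + 0.0980² + 0.1176² = 0.024618 + 0.000384 + 0.009604 + 0.064974 + 0.000384 + 0.055366 + 0.009604 + 0.013830 = 0.178764
Σp_2ᵢ² = 0.0060² + 0.4578² + 0.0301² + 0.0060² + 0.0482² + 0.0904² + 0.3554² + 0.0060² = 0.000036 + 0.209581 + 0.000906 + 0.000036 + 0.002323 + 0.008172 + 0.126309 + 0.000036 = 0.347399
O = 0.072144 / √(0.178764 × 0.347399) = 0.072144 / 0.2492036 = 0.2895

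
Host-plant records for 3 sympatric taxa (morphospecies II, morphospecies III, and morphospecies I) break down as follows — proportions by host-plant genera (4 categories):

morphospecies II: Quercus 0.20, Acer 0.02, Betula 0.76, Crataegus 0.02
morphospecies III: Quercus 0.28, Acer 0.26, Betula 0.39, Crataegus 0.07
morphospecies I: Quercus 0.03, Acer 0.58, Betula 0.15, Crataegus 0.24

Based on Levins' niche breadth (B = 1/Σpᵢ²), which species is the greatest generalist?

morphospecies III

Σp_IIᵢ² = 0.20² + 0.02² + 0.76² + 0.02² = 0.0400 + 0.0004 + 0.5776 + 0.0004 = 0.6184
B_II = 1 / 0.6184 = 1.6171
Σp_IIIᵢ² = 0.28² + 0.26² + 0.39² + 0.07² = 0.0784 + 0.0676 + 0.1521 + 0.0049 = 0.3030
B_III = 1 / 0.3030 = 3.3003
Σp_Iᵢ² = 0.03² + 0.58² + 0.15² + 0.24² = 0.0009 + 0.3364 + 0.0225 + 0.0576 = 0.4174
B_I = 1 / 0.4174 = 2.3958
Highest B → broadest niche (most generalist): morphospecies III (B = 3.30).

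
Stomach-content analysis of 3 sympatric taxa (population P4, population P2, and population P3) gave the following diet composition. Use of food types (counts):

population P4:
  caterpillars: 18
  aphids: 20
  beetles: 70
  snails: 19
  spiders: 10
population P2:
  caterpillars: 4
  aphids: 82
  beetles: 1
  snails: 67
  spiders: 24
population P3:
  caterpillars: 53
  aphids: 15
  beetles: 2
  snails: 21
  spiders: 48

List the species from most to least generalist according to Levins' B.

Proportions for population P4 (n=137): 18/137=0.1314, 20/137=0.1460, 70/137=0.5109, 19/137=0.1387, 10/137=0.0730
Proportions for population P2 (n=178): 4/178=0.0225, 82/178=0.4607, 1/178=0.0056, 67/178=0.3764, 24/178=0.1348
Proportions for population P3 (n=139): 53/139=0.3813, 15/139=0.1079, 2/139=0.0144, 21/139=0.1511, 48/139=0.3453
Σp_P4ᵢ² = 0.1314² + 0.1460² + 0.5109² + 0.1387² + 0.0730² = 0.017266 + 0.021316 + 0.261019 + 0.019238 + 0.005329 = 0.324168
B_P4 = 1 / 0.324168 = 3.0848
Σp_P2ᵢ² = 0.0225² + 0.4607² + 0.0056² + 0.3764² + 0.1348² = 0.000506 + 0.212244 + 0.000031 + 0.141677 + 0.018171 = 0.372629
B_P2 = 1 / 0.372629 = 2.6836
Σp_P3ᵢ² = 0.3813² + 0.1079² + 0.0144² + 0.1511² + 0.3453² = 0.145390 + 0.011642 + 0.000207 + 0.022831 + 0.119232 = 0.299302
B_P3 = 1 / 0.299302 = 3.3411
Ranking by B (broadest → narrowest): population P3 (3.34) > population P4 (3.08) > population P2 (2.68)

population P3 > population P4 > population P2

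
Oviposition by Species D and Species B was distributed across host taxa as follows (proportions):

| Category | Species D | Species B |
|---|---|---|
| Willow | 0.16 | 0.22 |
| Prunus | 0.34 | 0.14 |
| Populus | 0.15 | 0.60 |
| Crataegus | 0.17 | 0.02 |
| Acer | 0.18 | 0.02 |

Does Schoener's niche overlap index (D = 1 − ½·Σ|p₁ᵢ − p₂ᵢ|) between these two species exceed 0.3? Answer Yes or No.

Σ|p₁ᵢ − p₂ᵢ| = 0.06 + 0.20 + 0.45 + 0.15 + 0.16 = 1.02
D = 1 − ½ × 1.02 = 1 − 0.510 = 0.4900
D = 0.4900 > 0.3 → Yes.

Yes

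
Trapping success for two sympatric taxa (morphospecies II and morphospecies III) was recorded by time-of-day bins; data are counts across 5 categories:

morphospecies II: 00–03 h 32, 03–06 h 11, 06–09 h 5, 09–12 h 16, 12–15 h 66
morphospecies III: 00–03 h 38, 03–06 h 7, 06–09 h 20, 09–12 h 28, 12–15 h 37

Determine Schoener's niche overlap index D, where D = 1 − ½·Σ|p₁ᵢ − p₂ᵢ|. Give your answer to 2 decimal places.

Proportions for morphospecies II (n=130): 32/130=0.2462, 11/130=0.0846, 5/130=0.0385, 16/130=0.1231, 66/130=0.5077
Proportions for morphospecies III (n=130): 38/130=0.2923, 7/130=0.0538, 20/130=0.1538, 28/130=0.2154, 37/130=0.2846
Σ|p₁ᵢ − p₂ᵢ| = 0.0461 + 0.0308 + 0.1153 + 0.0923 + 0.2231 = 0.5076
D = 1 − ½ × 0.5076 = 1 − 0.25380 = 0.74620

0.75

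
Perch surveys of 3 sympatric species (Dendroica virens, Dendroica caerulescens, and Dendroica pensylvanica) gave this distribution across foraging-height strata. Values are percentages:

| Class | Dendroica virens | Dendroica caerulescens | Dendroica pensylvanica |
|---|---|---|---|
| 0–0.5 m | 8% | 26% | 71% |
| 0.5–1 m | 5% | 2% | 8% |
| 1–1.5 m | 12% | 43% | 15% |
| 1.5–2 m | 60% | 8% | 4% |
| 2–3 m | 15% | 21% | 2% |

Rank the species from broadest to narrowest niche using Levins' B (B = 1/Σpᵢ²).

Dendroica caerulescens > Dendroica virens > Dendroica pensylvanica

Convert percentages to proportions (divide by 100).
Σp_vireᵢ² = 0.08² + 0.05² + 0.12² + 0.60² + 0.15² = 0.0064 + 0.0025 + 0.0144 + 0.3600 + 0.0225 = 0.4058
B_vire = 1 / 0.4058 = 2.4643
Σp_caerᵢ² = 0.26² + 0.02² + 0.43² + 0.08² + 0.21² = 0.0676 + 0.0004 + 0.1849 + 0.0064 + 0.0441 = 0.3034
B_caer = 1 / 0.3034 = 3.2960
Σp_pensᵢ² = 0.71² + 0.08² + 0.15² + 0.04² + 0.02² = 0.5041 + 0.0064 + 0.0225 + 0.0016 + 0.0004 = 0.5350
B_pens = 1 / 0.5350 = 1.8692
Ranking by B (broadest → narrowest): Dendroica caerulescens (3.30) > Dendroica virens (2.46) > Dendroica pensylvanica (1.87)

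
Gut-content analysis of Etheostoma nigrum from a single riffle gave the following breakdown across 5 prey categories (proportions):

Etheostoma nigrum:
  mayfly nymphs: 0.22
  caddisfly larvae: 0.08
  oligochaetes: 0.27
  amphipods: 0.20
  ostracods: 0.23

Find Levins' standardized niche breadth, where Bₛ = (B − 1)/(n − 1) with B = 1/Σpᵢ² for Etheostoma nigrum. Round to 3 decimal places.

Σpᵢ² = 0.22² + 0.08² + 0.27² + 0.20² + 0.23² = 0.0484 + 0.0064 + 0.0729 + 0.0400 + 0.0529 = 0.2206
B = 1 / 0.2206 = 4.53309
Bₛ = (B − 1)/(n − 1) = (4.53309 − 1)/(5 − 1) = 3.53309/4 = 0.88327

0.883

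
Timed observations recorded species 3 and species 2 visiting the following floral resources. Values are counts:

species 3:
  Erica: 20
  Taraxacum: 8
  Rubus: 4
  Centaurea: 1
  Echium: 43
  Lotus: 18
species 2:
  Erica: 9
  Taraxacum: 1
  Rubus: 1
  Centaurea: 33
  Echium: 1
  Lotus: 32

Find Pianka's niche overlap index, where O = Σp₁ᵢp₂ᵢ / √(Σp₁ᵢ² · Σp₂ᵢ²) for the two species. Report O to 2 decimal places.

0.35

Proportions for species 3 (n=94): 20/94=0.2128, 8/94=0.0851, 4/94=0.0426, 1/94=0.0106, 43/94=0.4574, 18/94=0.1915
Proportions for species 2 (n=77): 9/77=0.1169, 1/77=0.0130, 1/77=0.0130, 33/77=0.4286, 1/77=0.0130, 32/77=0.4156
Σ p₁ᵢp₂ᵢ = 0.024876 + 0.001106 + 0.000554 + 0.004543 + 0.005946 + 0.079587 = 0.116612
Σp_1ᵢ² = 0.2128² + 0.0851² + 0.0426² + 0.0106² + 0.4574² + 0.1915² = 0.045284 + 0.007242 + 0.001815 + 0.000112 + 0.209215 + 0.036672 = 0.300340
Σp_2ᵢ² = 0.1169² + 0.0130² + 0.0130² + 0.4286² + 0.0130² + 0.4156² = 0.013666 + 0.000169 + 0.000169 + 0.183698 + 0.000169 + 0.172723 = 0.370594
O = 0.116612 / √(0.300340 × 0.370594) = 0.116612 / 0.3336228 = 0.3495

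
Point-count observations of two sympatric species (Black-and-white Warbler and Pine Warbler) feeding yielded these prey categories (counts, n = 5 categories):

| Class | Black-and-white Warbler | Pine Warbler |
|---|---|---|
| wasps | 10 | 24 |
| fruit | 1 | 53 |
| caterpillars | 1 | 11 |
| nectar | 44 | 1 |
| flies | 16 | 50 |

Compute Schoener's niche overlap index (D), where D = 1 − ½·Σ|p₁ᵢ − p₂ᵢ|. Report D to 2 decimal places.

Proportions for Black-and-white Warbler (n=72): 10/72=0.1389, 1/72=0.0139, 1/72=0.0139, 44/72=0.6111, 16/72=0.2222
Proportions for Pine Warbler (n=139): 24/139=0.1727, 53/139=0.3813, 11/139=0.0791, 1/139=0.0072, 50/139=0.3597
Σ|p₁ᵢ − p₂ᵢ| = 0.0338 + 0.3674 + 0.0652 + 0.6039 + 0.1375 = 1.2078
D = 1 − ½ × 1.2078 = 1 − 0.60390 = 0.39610

0.40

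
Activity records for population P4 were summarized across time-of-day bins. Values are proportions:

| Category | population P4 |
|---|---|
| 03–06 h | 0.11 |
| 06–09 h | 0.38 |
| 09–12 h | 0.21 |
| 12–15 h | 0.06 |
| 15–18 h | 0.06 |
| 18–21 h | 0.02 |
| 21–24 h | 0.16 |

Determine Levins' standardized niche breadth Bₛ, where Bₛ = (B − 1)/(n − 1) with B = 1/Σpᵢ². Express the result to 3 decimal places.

Σpᵢ² = 0.11² + 0.38² + 0.21² + 0.06² + 0.06² + 0.02² + 0.16² = 0.0121 + 0.1444 + 0.0441 + 0.0036 + 0.0036 + 0.0004 + 0.0256 = 0.2338
B = 1 / 0.2338 = 4.27716
Bₛ = (B − 1)/(n − 1) = (4.27716 − 1)/(7 − 1) = 3.27716/6 = 0.54619

0.546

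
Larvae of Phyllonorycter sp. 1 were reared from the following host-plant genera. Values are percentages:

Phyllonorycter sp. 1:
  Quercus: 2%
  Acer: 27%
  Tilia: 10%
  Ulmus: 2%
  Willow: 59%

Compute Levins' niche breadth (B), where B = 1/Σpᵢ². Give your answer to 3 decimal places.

Convert percentages to proportions (divide by 100).
Σpᵢ² = 0.02² + 0.27² + 0.10² + 0.02² + 0.59² = 0.0004 + 0.0729 + 0.0100 + 0.0004 + 0.3481 = 0.4318
B = 1 / 0.4318 = 2.31589

2.316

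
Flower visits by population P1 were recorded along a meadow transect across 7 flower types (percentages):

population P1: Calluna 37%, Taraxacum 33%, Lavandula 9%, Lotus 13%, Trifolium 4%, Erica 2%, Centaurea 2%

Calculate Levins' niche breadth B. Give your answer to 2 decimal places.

Convert percentages to proportions (divide by 100).
Σpᵢ² = 0.37² + 0.33² + 0.09² + 0.13² + 0.04² + 0.02² + 0.02² = 0.1369 + 0.1089 + 0.0081 + 0.0169 + 0.0016 + 0.0004 + 0.0004 = 0.2732
B = 1 / 0.2732 = 3.6603

3.66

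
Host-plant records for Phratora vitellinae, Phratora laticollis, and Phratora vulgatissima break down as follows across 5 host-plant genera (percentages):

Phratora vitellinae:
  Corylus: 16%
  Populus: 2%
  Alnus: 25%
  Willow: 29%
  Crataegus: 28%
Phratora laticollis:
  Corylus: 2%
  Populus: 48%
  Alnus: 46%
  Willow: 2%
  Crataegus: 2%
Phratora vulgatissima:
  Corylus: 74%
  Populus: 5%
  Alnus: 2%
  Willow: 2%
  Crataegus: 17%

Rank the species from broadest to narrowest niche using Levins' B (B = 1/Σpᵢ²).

Phratora vitellinae > Phratora laticollis > Phratora vulgatissima

Convert percentages to proportions (divide by 100).
Σp_viteᵢ² = 0.16² + 0.02² + 0.25² + 0.29² + 0.28² = 0.0256 + 0.0004 + 0.0625 + 0.0841 + 0.0784 = 0.2510
B_vite = 1 / 0.2510 = 3.9841
Σp_latiᵢ² = 0.02² + 0.48² + 0.46² + 0.02² + 0.02² = 0.0004 + 0.2304 + 0.2116 + 0.0004 + 0.0004 = 0.4432
B_lati = 1 / 0.4432 = 2.2563
Σp_vulgᵢ² = 0.74² + 0.05² + 0.02² + 0.02² + 0.17² = 0.5476 + 0.0025 + 0.0004 + 0.0004 + 0.0289 = 0.5798
B_vulg = 1 / 0.5798 = 1.7247
Ranking by B (broadest → narrowest): Phratora vitellinae (3.98) > Phratora laticollis (2.26) > Phratora vulgatissima (1.72)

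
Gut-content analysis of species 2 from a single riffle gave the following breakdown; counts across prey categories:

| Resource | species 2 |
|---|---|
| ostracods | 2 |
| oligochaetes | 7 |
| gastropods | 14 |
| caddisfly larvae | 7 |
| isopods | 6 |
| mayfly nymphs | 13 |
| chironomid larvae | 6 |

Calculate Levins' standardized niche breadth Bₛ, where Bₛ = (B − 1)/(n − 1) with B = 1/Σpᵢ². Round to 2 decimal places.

0.77

Proportions for species 2 (n=55): 2/55=0.0364, 7/55=0.1273, 14/55=0.2545, 7/55=0.1273, 6/55=0.1091, 13/55=0.2364, 6/55=0.1091
Σpᵢ² = 0.0364² + 0.1273² + 0.2545² + 0.1273² + 0.1091² + 0.2364² + 0.1091² = 0.001325 + 0.016205 + 0.064770 + 0.016205 + 0.011903 + 0.055885 + 0.011903 = 0.178196
B = 1 / 0.178196 = 5.6118
Bₛ = (B − 1)/(n − 1) = (5.6118 − 1)/(7 − 1) = 4.6118/6 = 0.7686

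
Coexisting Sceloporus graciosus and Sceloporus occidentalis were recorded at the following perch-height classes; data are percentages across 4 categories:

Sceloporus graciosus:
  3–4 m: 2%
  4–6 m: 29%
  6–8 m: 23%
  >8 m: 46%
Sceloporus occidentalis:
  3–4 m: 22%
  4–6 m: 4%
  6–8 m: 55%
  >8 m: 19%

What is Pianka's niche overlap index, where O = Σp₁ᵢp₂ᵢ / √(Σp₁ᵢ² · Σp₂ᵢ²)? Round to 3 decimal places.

0.624

Convert percentages to proportions (divide by 100).
Σ p₁ᵢp₂ᵢ = 0.0044 + 0.0116 + 0.1265 + 0.0874 = 0.2299
Σp_1ᵢ² = 0.02² + 0.29² + 0.23² + 0.46² = 0.0004 + 0.0841 + 0.0529 + 0.2116 = 0.3490
Σp_2ᵢ² = 0.22² + 0.04² + 0.55² + 0.19² = 0.0484 + 0.0016 + 0.3025 + 0.0361 = 0.3886
O = 0.2299 / √(0.3490 × 0.3886) = 0.2299 / 0.368268 = 0.62427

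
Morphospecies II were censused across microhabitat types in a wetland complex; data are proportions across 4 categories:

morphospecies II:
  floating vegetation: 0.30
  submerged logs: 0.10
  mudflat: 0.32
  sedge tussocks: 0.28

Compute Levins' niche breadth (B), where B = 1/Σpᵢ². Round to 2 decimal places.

3.56

Σpᵢ² = 0.30² + 0.10² + 0.32² + 0.28² = 0.0900 + 0.0100 + 0.1024 + 0.0784 = 0.2808
B = 1 / 0.2808 = 3.5613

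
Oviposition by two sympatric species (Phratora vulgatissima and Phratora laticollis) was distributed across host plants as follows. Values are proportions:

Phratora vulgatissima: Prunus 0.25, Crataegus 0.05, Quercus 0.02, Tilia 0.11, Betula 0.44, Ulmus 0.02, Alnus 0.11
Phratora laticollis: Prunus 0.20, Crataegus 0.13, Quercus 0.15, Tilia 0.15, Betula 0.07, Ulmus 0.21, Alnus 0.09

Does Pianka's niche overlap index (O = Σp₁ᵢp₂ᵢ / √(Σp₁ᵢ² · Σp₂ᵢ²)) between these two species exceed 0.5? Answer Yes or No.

Yes

Σ p₁ᵢp₂ᵢ = 0.0500 + 0.0065 + 0.0030 + 0.0165 + 0.0308 + 0.0042 + 0.0099 = 0.1209
Σp_1ᵢ² = 0.25² + 0.05² + 0.02² + 0.11² + 0.44² + 0.02² + 0.11² = 0.0625 + 0.0025 + 0.0004 + 0.0121 + 0.1936 + 0.0004 + 0.0121 = 0.2836
Σp_2ᵢ² = 0.20² + 0.13² + 0.15² + 0.15² + 0.07² + 0.21² + 0.09² = 0.0400 + 0.0169 + 0.0225 + 0.0225 + 0.0049 + 0.0441 + 0.0081 = 0.1590
O = 0.1209 / √(0.2836 × 0.1590) = 0.1209 / 0.21235 = 0.5693
O = 0.5693 > 0.5 → Yes.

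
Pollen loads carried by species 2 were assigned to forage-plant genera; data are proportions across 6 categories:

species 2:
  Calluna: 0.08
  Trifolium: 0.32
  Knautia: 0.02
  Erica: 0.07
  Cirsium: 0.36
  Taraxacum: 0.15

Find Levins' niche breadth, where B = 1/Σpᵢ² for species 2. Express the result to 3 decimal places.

3.757

Σpᵢ² = 0.08² + 0.32² + 0.02² + 0.07² + 0.36² + 0.15² = 0.0064 + 0.1024 + 0.0004 + 0.0049 + 0.1296 + 0.0225 = 0.2662
B = 1 / 0.2662 = 3.75657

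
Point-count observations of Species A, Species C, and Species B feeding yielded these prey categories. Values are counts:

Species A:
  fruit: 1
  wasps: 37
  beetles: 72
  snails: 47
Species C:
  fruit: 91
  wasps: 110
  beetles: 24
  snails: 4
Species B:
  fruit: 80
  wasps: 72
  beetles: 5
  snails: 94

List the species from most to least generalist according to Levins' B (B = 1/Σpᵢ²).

Proportions for Species A (n=157): 1/157=0.0064, 37/157=0.2357, 72/157=0.4586, 47/157=0.2994
Proportions for Species C (n=229): 91/229=0.3974, 110/229=0.4803, 24/229=0.1048, 4/229=0.0175
Proportions for Species B (n=251): 80/251=0.3187, 72/251=0.2869, 5/251=0.0199, 94/251=0.3745
Σp_Aᵢ² = 0.0064² + 0.2357² + 0.4586² + 0.2994² = 0.000041 + 0.055554 + 0.210314 + 0.089640 = 0.355549
B_A = 1 / 0.355549 = 2.8126
Σp_Cᵢ² = 0.3974² + 0.4803² + 0.1048² + 0.0175² = 0.157927 + 0.230688 + 0.010983 + 0.000306 = 0.399904
B_C = 1 / 0.399904 = 2.5006
Σp_Bᵢ² = 0.3187² + 0.2869² + 0.0199² + 0.3745² = 0.101570 + 0.082312 + 0.000396 + 0.140250 = 0.324528
B_B = 1 / 0.324528 = 3.0814
Ranking by B (broadest → narrowest): Species B (3.08) > Species A (2.81) > Species C (2.50)

Species B > Species A > Species C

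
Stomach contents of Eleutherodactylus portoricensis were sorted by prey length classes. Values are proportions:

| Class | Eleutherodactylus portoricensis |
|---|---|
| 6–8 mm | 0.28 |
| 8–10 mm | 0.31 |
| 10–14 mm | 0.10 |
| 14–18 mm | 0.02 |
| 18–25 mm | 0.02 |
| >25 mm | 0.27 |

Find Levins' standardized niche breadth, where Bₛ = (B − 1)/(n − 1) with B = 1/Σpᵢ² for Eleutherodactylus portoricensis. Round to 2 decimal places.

Σpᵢ² = 0.28² + 0.31² + 0.10² + 0.02² + 0.02² + 0.27² = 0.0784 + 0.0961 + 0.0100 + 0.0004 + 0.0004 + 0.0729 = 0.2582
B = 1 / 0.2582 = 3.8730
Bₛ = (B − 1)/(n − 1) = (3.8730 − 1)/(6 − 1) = 2.8730/5 = 0.5746

0.57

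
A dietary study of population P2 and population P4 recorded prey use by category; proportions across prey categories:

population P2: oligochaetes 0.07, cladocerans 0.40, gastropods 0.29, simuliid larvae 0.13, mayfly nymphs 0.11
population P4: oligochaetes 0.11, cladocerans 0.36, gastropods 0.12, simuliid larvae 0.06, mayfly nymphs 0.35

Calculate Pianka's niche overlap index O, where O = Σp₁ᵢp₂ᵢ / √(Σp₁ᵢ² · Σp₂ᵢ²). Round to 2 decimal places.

Σ p₁ᵢp₂ᵢ = 0.0077 + 0.1440 + 0.0348 + 0.0078 + 0.0385 = 0.2328
Σp_1ᵢ² = 0.07² + 0.40² + 0.29² + 0.13² + 0.11² = 0.0049 + 0.1600 + 0.0841 + 0.0169 + 0.0121 = 0.2780
Σp_2ᵢ² = 0.11² + 0.36² + 0.12² + 0.06² + 0.35² = 0.0121 + 0.1296 + 0.0144 + 0.0036 + 0.1225 = 0.2822
O = 0.2328 / √(0.2780 × 0.2822) = 0.2328 / 0.28009 = 0.8312

0.83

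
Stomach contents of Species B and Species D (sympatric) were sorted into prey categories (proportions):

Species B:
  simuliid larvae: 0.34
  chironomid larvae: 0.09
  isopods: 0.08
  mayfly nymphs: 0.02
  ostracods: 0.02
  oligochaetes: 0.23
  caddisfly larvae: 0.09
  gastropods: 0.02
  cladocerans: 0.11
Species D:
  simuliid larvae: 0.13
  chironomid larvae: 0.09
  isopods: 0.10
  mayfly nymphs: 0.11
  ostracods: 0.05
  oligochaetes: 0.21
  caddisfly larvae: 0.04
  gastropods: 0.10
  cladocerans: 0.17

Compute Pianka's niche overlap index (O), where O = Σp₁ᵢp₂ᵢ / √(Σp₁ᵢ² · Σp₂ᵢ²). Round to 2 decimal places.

Σ p₁ᵢp₂ᵢ = 0.0442 + 0.0081 + 0.0080 + 0.0022 + 0.0010 + 0.0483 + 0.0036 + 0.0020 + 0.0187 = 0.1361
Σp_1ᵢ² = 0.34² + 0.09² + 0.08² + 0.02² + 0.02² + 0.23² + 0.09² + 0.02² + 0.11² = 0.1156 + 0.0081 + 0.0064 + 0.0004 + 0.0004 + 0.0529 + 0.0081 + 0.0004 + 0.0121 = 0.2044
Σp_2ᵢ² = 0.13² + 0.09² + 0.10² + 0.11² + 0.05² + 0.21² + 0.04² + 0.10² + 0.17² = 0.0169 + 0.0081 + 0.0100 + 0.0121 + 0.0025 + 0.0441 + 0.0016 + 0.0100 + 0.0289 = 0.1342
O = 0.1361 / √(0.2044 × 0.1342) = 0.1361 / 0.16562 = 0.8218

0.82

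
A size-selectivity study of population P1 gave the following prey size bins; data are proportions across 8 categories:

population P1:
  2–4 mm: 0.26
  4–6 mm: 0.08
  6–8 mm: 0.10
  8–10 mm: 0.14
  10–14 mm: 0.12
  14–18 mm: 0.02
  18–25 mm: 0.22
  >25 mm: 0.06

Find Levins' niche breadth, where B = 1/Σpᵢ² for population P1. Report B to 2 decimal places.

5.87

Σpᵢ² = 0.26² + 0.08² + 0.10² + 0.14² + 0.12² + 0.02² + 0.22² + 0.06² = 0.0676 + 0.0064 + 0.0100 + 0.0196 + 0.0144 + 0.0004 + 0.0484 + 0.0036 = 0.1704
B = 1 / 0.1704 = 5.8685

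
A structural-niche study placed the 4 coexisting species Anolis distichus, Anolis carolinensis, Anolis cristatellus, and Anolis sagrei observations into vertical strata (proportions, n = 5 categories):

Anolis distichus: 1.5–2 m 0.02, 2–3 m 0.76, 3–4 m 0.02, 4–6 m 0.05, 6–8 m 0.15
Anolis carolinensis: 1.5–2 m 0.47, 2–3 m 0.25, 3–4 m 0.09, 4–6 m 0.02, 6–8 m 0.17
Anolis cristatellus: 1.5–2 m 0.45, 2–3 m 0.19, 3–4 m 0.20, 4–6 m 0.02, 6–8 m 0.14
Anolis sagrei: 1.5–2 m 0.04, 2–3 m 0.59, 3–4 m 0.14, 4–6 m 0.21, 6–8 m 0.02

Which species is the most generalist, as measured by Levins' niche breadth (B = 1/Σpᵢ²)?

Anolis cristatellus

Σp_distᵢ² = 0.02² + 0.76² + 0.02² + 0.05² + 0.15² = 0.0004 + 0.5776 + 0.0004 + 0.0025 + 0.0225 = 0.6034
B_dist = 1 / 0.6034 = 1.6573
Σp_caroᵢ² = 0.47² + 0.25² + 0.09² + 0.02² + 0.17² = 0.2209 + 0.0625 + 0.0081 + 0.0004 + 0.0289 = 0.3208
B_caro = 1 / 0.3208 = 3.1172
Σp_crisᵢ² = 0.45² + 0.19² + 0.20² + 0.02² + 0.14² = 0.2025 + 0.0361 + 0.0400 + 0.0004 + 0.0196 = 0.2986
B_cris = 1 / 0.2986 = 3.3490
Σp_sagrᵢ² = 0.04² + 0.59² + 0.14² + 0.21² + 0.02² = 0.0016 + 0.3481 + 0.0196 + 0.0441 + 0.0004 = 0.4138
B_sagr = 1 / 0.4138 = 2.4166
Highest B → broadest niche (most generalist): Anolis cristatellus (B = 3.35).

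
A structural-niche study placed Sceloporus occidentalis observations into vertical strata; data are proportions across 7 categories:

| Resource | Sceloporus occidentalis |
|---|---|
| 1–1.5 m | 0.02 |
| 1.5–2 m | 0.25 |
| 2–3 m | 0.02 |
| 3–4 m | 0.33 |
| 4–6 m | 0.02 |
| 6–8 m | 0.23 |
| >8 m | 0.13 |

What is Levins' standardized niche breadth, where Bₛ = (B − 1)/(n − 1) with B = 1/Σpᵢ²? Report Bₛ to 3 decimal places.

0.521

Σpᵢ² = 0.02² + 0.25² + 0.02² + 0.33² + 0.02² + 0.23² + 0.13² = 0.0004 + 0.0625 + 0.0004 + 0.1089 + 0.0004 + 0.0529 + 0.0169 = 0.2424
B = 1 / 0.2424 = 4.12541
Bₛ = (B − 1)/(n − 1) = (4.12541 − 1)/(7 − 1) = 3.12541/6 = 0.52090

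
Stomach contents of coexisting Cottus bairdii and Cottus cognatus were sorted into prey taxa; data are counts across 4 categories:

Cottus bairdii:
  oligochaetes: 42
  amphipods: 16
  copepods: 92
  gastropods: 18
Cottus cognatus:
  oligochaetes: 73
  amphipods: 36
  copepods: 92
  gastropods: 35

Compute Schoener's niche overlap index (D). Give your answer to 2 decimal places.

Proportions for Cottus bairdii (n=168): 42/168=0.2500, 16/168=0.0952, 92/168=0.5476, 18/168=0.1071
Proportions for Cottus cognatus (n=236): 73/236=0.3093, 36/236=0.1525, 92/236=0.3898, 35/236=0.1483
Σ|p₁ᵢ − p₂ᵢ| = 0.0593 + 0.0573 + 0.1578 + 0.0412 = 0.3156
D = 1 − ½ × 0.3156 = 1 − 0.15780 = 0.84220

0.84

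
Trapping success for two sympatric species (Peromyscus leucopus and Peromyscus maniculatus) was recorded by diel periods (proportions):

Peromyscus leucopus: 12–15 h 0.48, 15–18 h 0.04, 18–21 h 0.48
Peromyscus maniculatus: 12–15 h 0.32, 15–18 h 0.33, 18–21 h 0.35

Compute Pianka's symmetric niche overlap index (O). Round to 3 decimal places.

Σ p₁ᵢp₂ᵢ = 0.1536 + 0.0132 + 0.1680 = 0.3348
Σp_1ᵢ² = 0.48² + 0.04² + 0.48² = 0.2304 + 0.0016 + 0.2304 = 0.4624
Σp_2ᵢ² = 0.32² + 0.33² + 0.35² = 0.1024 + 0.1089 + 0.1225 = 0.3338
O = 0.3348 / √(0.4624 × 0.3338) = 0.3348 / 0.392873 = 0.85218

0.852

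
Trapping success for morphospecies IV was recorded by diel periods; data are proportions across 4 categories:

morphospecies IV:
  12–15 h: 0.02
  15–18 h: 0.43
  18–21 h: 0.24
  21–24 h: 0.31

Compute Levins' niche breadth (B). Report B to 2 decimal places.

Σpᵢ² = 0.02² + 0.43² + 0.24² + 0.31² = 0.0004 + 0.1849 + 0.0576 + 0.0961 = 0.3390
B = 1 / 0.3390 = 2.9499

2.95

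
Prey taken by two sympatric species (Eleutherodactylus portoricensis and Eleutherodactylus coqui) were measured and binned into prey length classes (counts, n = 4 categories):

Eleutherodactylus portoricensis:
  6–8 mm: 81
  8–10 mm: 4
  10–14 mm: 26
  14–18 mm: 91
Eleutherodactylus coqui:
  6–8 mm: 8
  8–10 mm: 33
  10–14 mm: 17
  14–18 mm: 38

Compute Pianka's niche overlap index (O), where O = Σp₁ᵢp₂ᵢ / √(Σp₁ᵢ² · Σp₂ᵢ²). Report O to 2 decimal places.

Proportions for Eleutherodactylus portoricensis (n=202): 81/202=0.4010, 4/202=0.0198, 26/202=0.1287, 91/202=0.4505
Proportions for Eleutherodactylus coqui (n=96): 8/96=0.0833, 33/96=0.3438, 17/96=0.1771, 38/96=0.3958
Σ p₁ᵢp₂ᵢ = 0.033403 + 0.006807 + 0.022793 + 0.178308 = 0.241311
Σp_1ᵢ² = 0.4010² + 0.0198² + 0.1287² + 0.4505² = 0.160801 + 0.000392 + 0.016564 + 0.202950 = 0.380707
Σp_2ᵢ² = 0.0833² + 0.3438² + 0.1771² + 0.3958² = 0.006939 + 0.118198 + 0.031364 + 0.156658 = 0.313159
O = 0.241311 / √(0.380707 × 0.313159) = 0.241311 / 0.3452851 = 0.6989

0.70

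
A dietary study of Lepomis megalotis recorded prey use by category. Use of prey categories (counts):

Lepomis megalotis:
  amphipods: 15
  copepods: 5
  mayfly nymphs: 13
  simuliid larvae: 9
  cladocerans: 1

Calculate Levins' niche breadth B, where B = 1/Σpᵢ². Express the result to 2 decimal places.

Proportions for Lepomis megalotis (n=43): 15/43=0.3488, 5/43=0.1163, 13/43=0.3023, 9/43=0.2093, 1/43=0.0233
Σpᵢ² = 0.3488² + 0.1163² + 0.3023² + 0.2093² + 0.0233² = 0.121661 + 0.013526 + 0.091385 + 0.043806 + 0.000543 = 0.270921
B = 1 / 0.270921 = 3.6911

3.69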